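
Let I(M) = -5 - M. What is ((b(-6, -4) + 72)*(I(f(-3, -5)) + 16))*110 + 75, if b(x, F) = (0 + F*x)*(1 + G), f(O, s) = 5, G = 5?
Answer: 142635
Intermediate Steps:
b(x, F) = 6*F*x (b(x, F) = (0 + F*x)*(1 + 5) = (F*x)*6 = 6*F*x)
((b(-6, -4) + 72)*(I(f(-3, -5)) + 16))*110 + 75 = ((6*(-4)*(-6) + 72)*((-5 - 1*5) + 16))*110 + 75 = ((144 + 72)*((-5 - 5) + 16))*110 + 75 = (216*(-10 + 16))*110 + 75 = (216*6)*110 + 75 = 1296*110 + 75 = 142560 + 75 = 142635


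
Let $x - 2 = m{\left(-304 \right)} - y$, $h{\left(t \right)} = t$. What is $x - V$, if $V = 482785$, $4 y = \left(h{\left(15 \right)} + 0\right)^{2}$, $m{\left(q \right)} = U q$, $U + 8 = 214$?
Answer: $- \frac{2181853}{4} \approx -5.4546 \cdot 10^{5}$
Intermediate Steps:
$U = 206$ ($U = -8 + 214 = 206$)
$m{\left(q \right)} = 206 q$
$y = \frac{225}{4}$ ($y = \frac{\left(15 + 0\right)^{2}}{4} = \frac{15^{2}}{4} = \frac{1}{4} \cdot 225 = \frac{225}{4} \approx 56.25$)
$x = - \frac{250713}{4}$ ($x = 2 + \left(206 \left(-304\right) - \frac{225}{4}\right) = 2 - \frac{250721}{4} = - \frac{250713}{4} \approx -62678.0$)
$x - V = - \frac{250713}{4} - 482785 = - \frac{2181853}{4}$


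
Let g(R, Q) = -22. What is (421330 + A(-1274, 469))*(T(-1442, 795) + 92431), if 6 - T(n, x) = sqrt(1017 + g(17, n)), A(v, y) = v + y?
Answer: 38872069425 - 420525*sqrt(995) ≈ 3.8859e+10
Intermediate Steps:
T(n, x) = 6 - sqrt(995) (T(n, x) = 6 - sqrt(1017 - 22) = 6 - sqrt(995))
(421330 + A(-1274, 469))*(T(-1442, 795) + 92431) = (421330 + (-1274 + 469))*((6 - sqrt(995)) + 92431) = (421330 - 805)*(92437 - sqrt(995)) = 420525*(92437 - sqrt(995)) = 38872069425 - 420525*sqrt(995)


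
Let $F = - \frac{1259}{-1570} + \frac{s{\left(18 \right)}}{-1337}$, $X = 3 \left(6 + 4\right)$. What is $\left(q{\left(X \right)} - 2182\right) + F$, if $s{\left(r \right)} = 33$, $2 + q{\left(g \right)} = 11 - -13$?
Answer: $- \frac{4532402927}{2099090} \approx -2159.2$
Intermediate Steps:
$X = 30$ ($X = 3 \cdot 10 = 30$)
$q{\left(g \right)} = 22$ ($q{\left(g \right)} = -2 + \left(11 - -13\right) = -2 + \left(11 + 13\right) = -2 + 24 = 22$)
$F = \frac{1631473}{2099090}$ ($F = - \frac{1259}{-1570} + \frac{33}{-1337} = \left(-1259\right) \left(- \frac{1}{1570}\right) + 33 \left(- \frac{1}{1337}\right) = \frac{1259}{1570} - \frac{33}{1337} = \frac{1631473}{2099090} \approx 0.77723$)
$\left(q{\left(X \right)} - 2182\right) + F = \left(22 - 2182\right) + \frac{1631473}{2099090} = -2160 + \frac{1631473}{2099090} = - \frac{4532402927}{2099090}$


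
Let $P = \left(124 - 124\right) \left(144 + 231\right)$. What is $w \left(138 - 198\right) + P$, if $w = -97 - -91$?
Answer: $360$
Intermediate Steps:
$w = -6$ ($w = -97 + 91 = -6$)
$P = 0$ ($P = 0 \cdot 375 = 0$)
$w \left(138 - 198\right) + P = - 6 \left(138 - 198\right) + 0 = \left(-6\right) \left(-60\right) + 0 = 360 + 0 = 360$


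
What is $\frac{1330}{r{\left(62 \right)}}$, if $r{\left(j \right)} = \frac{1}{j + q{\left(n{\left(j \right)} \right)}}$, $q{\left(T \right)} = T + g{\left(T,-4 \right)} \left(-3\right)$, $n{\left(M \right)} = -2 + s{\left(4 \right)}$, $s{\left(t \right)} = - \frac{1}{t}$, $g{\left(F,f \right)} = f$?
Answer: $\frac{190855}{2} \approx 95428.0$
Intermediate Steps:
$n{\left(M \right)} = - \frac{9}{4}$ ($n{\left(M \right)} = -2 - \frac{1}{4} = - \frac{9}{4}$)
$q{\left(T \right)} = 12 + T$ ($q{\left(T \right)} = T - -12 = T + 12 = 12 + T$)
$r{\left(j \right)} = \frac{1}{\frac{39}{4} + j}$ ($r{\left(j \right)} = \frac{1}{j + \left(12 - \frac{9}{4}\right)} = \frac{1}{j + \frac{39}{4}} = \frac{1}{\frac{39}{4} + j}$)
$\frac{1330}{r{\left(62 \right)}} = \frac{1330}{4 \frac{1}{39 + 4 \cdot 62}} = \frac{1330}{4 \frac{1}{39 + 248}} = \frac{1330}{4 \cdot \frac{1}{287}} = \frac{1330}{\frac{4}{287}} = 1330 \cdot \frac{287}{4} = \frac{190855}{2}$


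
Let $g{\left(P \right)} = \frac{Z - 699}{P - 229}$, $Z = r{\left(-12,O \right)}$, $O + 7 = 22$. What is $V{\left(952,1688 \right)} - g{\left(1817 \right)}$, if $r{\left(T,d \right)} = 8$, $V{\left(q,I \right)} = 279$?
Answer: $\frac{443743}{1588} \approx 279.44$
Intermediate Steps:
$O = 15$ ($O = -7 + 22 = 15$)
$Z = 8$
$g{\left(P \right)} = - \frac{691}{-229 + P}$ ($g{\left(P \right)} = \frac{8 - 699}{P - 229} = - \frac{691}{-229 + P}$)
$V{\left(952,1688 \right)} - g{\left(1817 \right)} = 279 - - \frac{691}{-229 + 1817} = 279 - - \frac{691}{1588} = 279 + \frac{691}{1588} = \frac{443743}{1588}$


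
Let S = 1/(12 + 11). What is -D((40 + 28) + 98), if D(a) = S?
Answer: -1/23 ≈ -0.043478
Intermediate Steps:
S = 1/23 ≈ 0.043478
D(a) = 1/23
-D((40 + 28) + 98) = -1*1/23 = -1/23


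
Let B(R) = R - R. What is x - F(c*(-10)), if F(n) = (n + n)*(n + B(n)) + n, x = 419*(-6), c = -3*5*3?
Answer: -407964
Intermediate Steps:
B(R) = 0
c = -45 (c = -15*3 = -45)
x = -2514
F(n) = n + 2*n² (F(n) = (n + n)*(n + 0) + n = (2*n)*n + n = 2*n² + n = n + 2*n²)
x - F(c*(-10)) = -2514 - (-45*(-10))*(1 + 2*(-45*(-10))) = -2514 - 450*(1 + 2*450) = -2514 - 450*(1 + 900) = -2514 - 450*901 = -2514 - 1*405450 = -2514 - 405450 = -407964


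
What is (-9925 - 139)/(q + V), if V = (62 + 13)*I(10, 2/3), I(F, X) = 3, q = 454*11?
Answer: -592/307 ≈ -1.9283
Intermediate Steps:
q = 4994
V = 225 (V = (62 + 13)*3 = 75*3 = 225)
(-9925 - 139)/(q + V) = (-9925 - 139)/(4994 + 225) = -10064/5219 = -10064*1/5219 = -592/307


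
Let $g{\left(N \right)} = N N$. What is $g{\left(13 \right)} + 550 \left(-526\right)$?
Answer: $-289131$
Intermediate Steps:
$g{\left(N \right)} = N^{2}$
$g{\left(13 \right)} + 550 \left(-526\right) = 13^{2} + 550 \left(-526\right) = 169 - 289300 = -289131$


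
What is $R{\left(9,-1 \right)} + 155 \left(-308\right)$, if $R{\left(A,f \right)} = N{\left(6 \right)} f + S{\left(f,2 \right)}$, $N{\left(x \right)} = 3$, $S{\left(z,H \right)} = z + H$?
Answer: $-47742$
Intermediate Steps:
$S{\left(z,H \right)} = H + z$
$R{\left(A,f \right)} = 2 + 4 f$ ($R{\left(A,f \right)} = 3 f + \left(2 + f\right) = 2 + 4 f$)
$R{\left(9,-1 \right)} + 155 \left(-308\right) = \left(2 + 4 \left(-1\right)\right) + 155 \left(-308\right) = \left(2 - 4\right) - 47740 = -2 - 47740 = -47742$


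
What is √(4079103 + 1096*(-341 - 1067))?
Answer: √2535935 ≈ 1592.5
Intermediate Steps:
√(4079103 + 1096*(-341 - 1067)) = √(4079103 + 1096*(-1408)) = √(4079103 - 1543168) = √2535935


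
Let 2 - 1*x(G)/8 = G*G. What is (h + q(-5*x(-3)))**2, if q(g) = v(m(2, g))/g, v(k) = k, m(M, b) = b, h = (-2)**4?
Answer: 289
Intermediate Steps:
h = 16
x(G) = 16 - 8*G**2 (x(G) = 16 - 8*G*G = 16 - 8*G**2)
q(g) = 1 (q(g) = g/g = 1)
(h + q(-5*x(-3)))**2 = (16 + 1)**2 = 17**2 = 289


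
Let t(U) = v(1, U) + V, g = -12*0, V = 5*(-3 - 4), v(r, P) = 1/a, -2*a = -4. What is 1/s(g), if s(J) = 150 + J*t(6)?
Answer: 1/150 ≈ 0.0066667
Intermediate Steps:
a = 2 (a = -1/2*(-4) = 2)
v(r, P) = 1/2
V = -35 (V = 5*(-7) = -35)
g = 0
t(U) = -69/2 (t(U) = 1/2 - 35 = -69/2)
s(J) = 150 - 69*J/2 (s(J) = 150 + J*(-69/2) = 150 - 69*J/2)
1/s(g) = 1/(150 - 69/2*0) = 1/(150 + 0) = 1/150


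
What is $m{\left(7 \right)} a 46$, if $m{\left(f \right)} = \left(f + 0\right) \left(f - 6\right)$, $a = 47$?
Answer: $15134$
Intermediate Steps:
$m{\left(f \right)} = f \left(-6 + f\right)$
$m{\left(7 \right)} a 46 = 7 \left(-6 + 7\right) 47 \cdot 46 = 7 \cdot 1 \cdot 47 \cdot 46 = 7 \cdot 47 \cdot 46 = 329 \cdot 46 = 15134$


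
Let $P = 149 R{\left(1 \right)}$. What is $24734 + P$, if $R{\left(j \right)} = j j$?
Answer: $24883$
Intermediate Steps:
$R{\left(j \right)} = j^{2}$
$P = 149$ ($P = 149 \cdot 1^{2} = 149 \cdot 1 = 149$)
$24734 + P = 24734 + 149 = 24883$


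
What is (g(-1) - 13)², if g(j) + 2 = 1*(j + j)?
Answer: 289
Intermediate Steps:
g(j) = -2 + 2*j (g(j) = -2 + 1*(j + j) = -2 + 1*(2*j) = -2 + 2*j)
(g(-1) - 13)² = ((-2 + 2*(-1)) - 13)² = ((-2 - 2) - 13)² = (-4 - 13)² = (-17)² = 289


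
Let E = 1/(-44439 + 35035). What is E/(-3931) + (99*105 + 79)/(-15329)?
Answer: -387193641447/566669043796 ≈ -0.68328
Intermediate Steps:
E = -1/9404 (E = 1/(-9404) = -1/9404 ≈ -0.00010634)
E/(-3931) + (99*105 + 79)/(-15329) = -1/9404/(-3931) + (99*105 + 79)/(-15329) = -1/9404*(-1/3931) + (10395 + 79)*(-1/15329) = 1/36967124 + 10474*(-1/15329) = 1/36967124 - 10474/15329 = -387193641447/566669043796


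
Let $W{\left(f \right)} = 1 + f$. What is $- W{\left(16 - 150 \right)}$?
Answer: $133$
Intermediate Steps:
$- W{\left(16 - 150 \right)} = - (1 + \left(16 - 150\right)) = - (1 - 134) = \left(-1\right) \left(-133\right) = 133$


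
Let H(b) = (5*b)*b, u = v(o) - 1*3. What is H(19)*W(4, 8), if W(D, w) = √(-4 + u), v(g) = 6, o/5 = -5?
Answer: 1805*I ≈ 1805.0*I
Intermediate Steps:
o = -25 (o = 5*(-5) = -25)
u = 3 (u = 6 - 1*3 = 6 - 3 = 3)
H(b) = 5*b²
W(D, w) = I (W(D, w) = √(-4 + 3) = √(-1) = I)
H(19)*W(4, 8) = (5*19²)*I = (5*361)*I = 1805*I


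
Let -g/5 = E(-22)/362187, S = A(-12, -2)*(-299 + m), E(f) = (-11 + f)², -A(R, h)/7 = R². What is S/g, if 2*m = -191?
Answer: -16002870408/605 ≈ -2.6451e+7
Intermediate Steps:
A(R, h) = -7*R²
m = -191/2 (m = (½)*(-191) = -191/2 ≈ -95.500)
S = 397656 (S = (-7*(-12)²)*(-299 - 191/2) = -7*144*(-789/2) = -1008*(-789/2) = 397656)
g = -605/40243 (g = -5*(-11 - 22)²/362187 = -5*(-33)²/362187 = -5445/362187 = -5*121/40243 = -605/40243 ≈ -0.015034)
S/g = 397656/(-605/40243) = 397656*(-40243/605) = -16002870408/605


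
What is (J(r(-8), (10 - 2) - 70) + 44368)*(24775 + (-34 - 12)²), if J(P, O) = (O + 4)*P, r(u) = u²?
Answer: 1093280496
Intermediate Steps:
J(P, O) = P*(4 + O) (J(P, O) = (4 + O)*P = P*(4 + O))
(J(r(-8), (10 - 2) - 70) + 44368)*(24775 + (-34 - 12)²) = ((-8)²*(4 + ((10 - 2) - 70)) + 44368)*(24775 + (-34 - 12)²) = (64*(4 + (8 - 70)) + 44368)*(24775 + (-46)²) = (64*(4 - 62) + 44368)*(24775 + 2116) = (64*(-58) + 44368)*26891 = (-3712 + 44368)*26891 = 40656*26891 = 1093280496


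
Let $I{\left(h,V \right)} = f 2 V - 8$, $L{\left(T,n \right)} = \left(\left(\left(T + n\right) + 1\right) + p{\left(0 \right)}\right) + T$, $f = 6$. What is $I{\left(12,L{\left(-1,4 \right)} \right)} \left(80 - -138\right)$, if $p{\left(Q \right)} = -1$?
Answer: $3488$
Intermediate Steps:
$L{\left(T,n \right)} = n + 2 T$ ($L{\left(T,n \right)} = \left(\left(\left(T + n\right) + 1\right) - 1\right) + T = \left(\left(1 + T + n\right) - 1\right) + T = \left(T + n\right) + T = n + 2 T$)
$I{\left(h,V \right)} = -8 + 12 V$ ($I{\left(h,V \right)} = 6 \cdot 2 V - 8 = 12 V - 8 = -8 + 12 V$)
$I{\left(12,L{\left(-1,4 \right)} \right)} \left(80 - -138\right) = \left(-8 + 12 \left(4 + 2 \left(-1\right)\right)\right) \left(80 - -138\right) = \left(-8 + 12 \left(4 - 2\right)\right) \left(80 + 138\right) = \left(-8 + 12 \cdot 2\right) 218 = \left(-8 + 24\right) 218 = 16 \cdot 218 = 3488$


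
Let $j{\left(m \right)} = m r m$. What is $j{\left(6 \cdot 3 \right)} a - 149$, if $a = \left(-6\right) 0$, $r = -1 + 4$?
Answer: $-149$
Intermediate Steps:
$r = 3$
$a = 0$
$j{\left(m \right)} = 3 m^{2}$ ($j{\left(m \right)} = m 3 m = 3 m m = 3 m^{2}$)
$j{\left(6 \cdot 3 \right)} a - 149 = 3 \left(6 \cdot 3\right)^{2} \cdot 0 - 149 = 3 \cdot 18^{2} \cdot 0 - 149 = 3 \cdot 324 \cdot 0 - 149 = 972 \cdot 0 - 149 = 0 - 149 = -149$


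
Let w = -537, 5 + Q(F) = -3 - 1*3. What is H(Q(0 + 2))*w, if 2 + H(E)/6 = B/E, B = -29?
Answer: -22554/11 ≈ -2050.4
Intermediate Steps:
Q(F) = -11 (Q(F) = -5 + (-3 - 1*3) = -5 + (-3 - 3) = -5 - 6 = -11)
H(E) = -12 - 174/E (H(E) = -12 + 6*(-29/E) = -12 - 174/E)
H(Q(0 + 2))*w = (-12 - 174/(-11))*(-537) = (-12 - 174*(-1/11))*(-537) = (-12 + 174/11)*(-537) = (42/11)*(-537) = -22554/11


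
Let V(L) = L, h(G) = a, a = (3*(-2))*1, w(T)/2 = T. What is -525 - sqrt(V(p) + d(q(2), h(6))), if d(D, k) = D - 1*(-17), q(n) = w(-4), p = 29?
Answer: -525 - sqrt(38) ≈ -531.16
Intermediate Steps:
w(T) = 2*T
q(n) = -8 (q(n) = 2*(-4) = -8)
a = -6 (a = -6*1 = -6)
h(G) = -6
d(D, k) = 17 + D (d(D, k) = D + 17 = 17 + D)
-525 - sqrt(V(p) + d(q(2), h(6))) = -525 - sqrt(29 + (17 - 8)) = -525 - sqrt(29 + 9) = -525 - sqrt(38)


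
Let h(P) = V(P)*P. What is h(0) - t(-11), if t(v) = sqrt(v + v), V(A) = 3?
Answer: -I*sqrt(22) ≈ -4.6904*I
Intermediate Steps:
t(v) = sqrt(2)*sqrt(v) (t(v) = sqrt(2*v) = sqrt(2)*sqrt(v))
h(P) = 3*P
h(0) - t(-11) = 3*0 - sqrt(2)*sqrt(-11) = 0 - sqrt(2)*I*sqrt(11) = 0 - I*sqrt(22) = -I*sqrt(22)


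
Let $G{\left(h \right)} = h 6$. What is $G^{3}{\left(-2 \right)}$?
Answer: $-1728$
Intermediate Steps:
$G{\left(h \right)} = 6 h$
$G^{3}{\left(-2 \right)} = \left(6 \left(-2\right)\right)^{3} = \left(-12\right)^{3} = -1728$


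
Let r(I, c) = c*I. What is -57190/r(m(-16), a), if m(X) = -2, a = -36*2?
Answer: -28595/72 ≈ -397.15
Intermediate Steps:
a = -72
r(I, c) = I*c
-57190/r(m(-16), a) = -57190/((-2*(-72))) = -57190/144 = -57190*1/144 = -28595/72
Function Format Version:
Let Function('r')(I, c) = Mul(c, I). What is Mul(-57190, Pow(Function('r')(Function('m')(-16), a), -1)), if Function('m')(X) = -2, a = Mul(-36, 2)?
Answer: Rational(-28595, 72) ≈ -397.15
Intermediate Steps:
a = -72
Function('r')(I, c) = Mul(I, c)
Mul(-57190, Pow(Function('r')(Function('m')(-16), a), -1)) = Mul(-57190, Pow(Mul(-2, -72), -1)) = Mul(-57190, Pow(144, -1)) = Mul(-57190, Rational(1, 144)) = Rational(-28595, 72)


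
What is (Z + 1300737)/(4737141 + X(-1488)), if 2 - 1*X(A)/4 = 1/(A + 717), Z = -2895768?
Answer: -1229768901/3652341883 ≈ -0.33671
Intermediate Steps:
X(A) = 8 - 4/(717 + A) (X(A) = 8 - 4/(A + 717) = 8 - 4/(717 + A))
(Z + 1300737)/(4737141 + X(-1488)) = (-2895768 + 1300737)/(4737141 + 4*(1433 + 2*(-1488))/(717 - 1488)) = -1595031/(4737141 + 4*(1433 - 2976)/(-771)) = -1595031/(4737141 + 4*(-1/771)*(-1543)) = -1595031/(4737141 + 6172/771) = -1595031/3652341883/771 = -1595031*771/3652341883 = -1229768901/3652341883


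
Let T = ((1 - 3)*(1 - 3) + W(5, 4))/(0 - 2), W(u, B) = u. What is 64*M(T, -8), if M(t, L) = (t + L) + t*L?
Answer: 1504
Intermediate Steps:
T = -9/2 (T = ((1 - 3)*(1 - 3) + 5)/(0 - 2) = (-2*(-2) + 5)/(-2) = (4 + 5)*(-½) = 9*(-½) = -9/2 ≈ -4.5000)
M(t, L) = L + t + L*t (M(t, L) = (L + t) + L*t = L + t + L*t)
64*M(T, -8) = 64*(-8 - 9/2 - 8*(-9/2)) = 64*(-8 - 9/2 + 36) = 64*(47/2) = 1504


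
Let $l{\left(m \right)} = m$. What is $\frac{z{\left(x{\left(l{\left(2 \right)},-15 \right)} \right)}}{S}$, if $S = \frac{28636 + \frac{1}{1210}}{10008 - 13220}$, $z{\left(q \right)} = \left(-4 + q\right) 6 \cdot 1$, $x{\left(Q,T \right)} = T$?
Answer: $\frac{443063280}{34649561} \approx 12.787$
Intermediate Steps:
$z{\left(q \right)} = -24 + 6 q$ ($z{\left(q \right)} = \left(-4 + q\right) 6 = -24 + 6 q$)
$S = - \frac{34649561}{3886520}$ ($S = \frac{28636 + \frac{1}{1210}}{-3212} = \frac{34649561}{1210} \left(- \frac{1}{3212}\right) = - \frac{34649561}{3886520} \approx -8.9153$)
$\frac{z{\left(x{\left(l{\left(2 \right)},-15 \right)} \right)}}{S} = \frac{-24 + 6 \left(-15\right)}{- \frac{34649561}{3886520}} = \left(-24 - 90\right) \left(- \frac{3886520}{34649561}\right) = \left(-114\right) \left(- \frac{3886520}{34649561}\right) = \frac{443063280}{34649561}$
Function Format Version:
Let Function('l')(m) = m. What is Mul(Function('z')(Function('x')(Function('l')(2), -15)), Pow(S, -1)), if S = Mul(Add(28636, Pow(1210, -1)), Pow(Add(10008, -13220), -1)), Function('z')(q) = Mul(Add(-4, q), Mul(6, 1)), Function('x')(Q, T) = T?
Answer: Rational(443063280, 34649561) ≈ 12.787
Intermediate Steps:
Function('z')(q) = Add(-24, Mul(6, q)) (Function('z')(q) = Mul(Add(-4, q), 6) = Add(-24, Mul(6, q)))
S = Rational(-34649561, 3886520) (S = Mul(Add(28636, Rational(1, 1210)), Pow(-3212, -1)) = Mul(Rational(34649561, 1210), Rational(-1, 3212)) = Rational(-34649561, 3886520) ≈ -8.9153)
Mul(Function('z')(Function('x')(Function('l')(2), -15)), Pow(S, -1)) = Mul(Add(-24, Mul(6, -15)), Pow(Rational(-34649561, 3886520), -1)) = Mul(Add(-24, -90), Rational(-3886520, 34649561)) = Mul(-114, Rational(-3886520, 34649561)) = Rational(443063280, 34649561)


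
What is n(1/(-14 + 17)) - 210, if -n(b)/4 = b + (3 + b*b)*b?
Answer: -5818/27 ≈ -215.48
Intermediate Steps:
n(b) = -4*b - 4*b*(3 + b²) (n(b) = -4*(b + (3 + b*b)*b) = -4*(b + (3 + b²)*b) = -4*(b + b*(3 + b²)) = -4*b - 4*b*(3 + b²))
n(1/(-14 + 17)) - 210 = -4*(4 + (1/(-14 + 17))²)/(-14 + 17) - 210 = -4*(4 + (1/3)²)/3 - 210 = -4*⅓*(4 + (⅓)²) - 210 = -4*⅓*(4 + ⅑) - 210 = -4*⅓*37/9 - 210 = -148/27 - 210 = -5818/27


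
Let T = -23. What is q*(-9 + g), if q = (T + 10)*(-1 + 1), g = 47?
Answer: 0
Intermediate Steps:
q = 0 (q = (-23 + 10)*(-1 + 1) = -13*0 = 0)
q*(-9 + g) = 0*(-9 + 47) = 0*38 = 0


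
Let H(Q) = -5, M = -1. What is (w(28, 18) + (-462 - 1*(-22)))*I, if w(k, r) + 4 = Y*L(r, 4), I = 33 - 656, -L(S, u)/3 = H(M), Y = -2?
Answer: 295302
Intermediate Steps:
L(S, u) = 15 (L(S, u) = -3*(-5) = 15)
I = -623
w(k, r) = -34 (w(k, r) = -4 - 2*15 = -4 - 30 = -34)
(w(28, 18) + (-462 - 1*(-22)))*I = (-34 + (-462 - 1*(-22)))*(-623) = (-34 + (-462 + 22))*(-623) = (-34 - 440)*(-623) = -474*(-623) = 295302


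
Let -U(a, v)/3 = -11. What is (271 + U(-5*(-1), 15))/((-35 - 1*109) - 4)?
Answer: -76/37 ≈ -2.0541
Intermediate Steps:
U(a, v) = 33 (U(a, v) = -3*(-11) = 33)
(271 + U(-5*(-1), 15))/((-35 - 1*109) - 4) = (271 + 33)/((-35 - 1*109) - 4) = 304/((-35 - 109) - 4) = 304/(-144 - 4) = 304/(-148) = 304*(-1/148) = -76/37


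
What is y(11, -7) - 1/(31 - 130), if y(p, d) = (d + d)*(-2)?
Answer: 2773/99 ≈ 28.010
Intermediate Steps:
y(p, d) = -4*d (y(p, d) = (2*d)*(-2) = -4*d)
y(11, -7) - 1/(31 - 130) = -4*(-7) - 1/(31 - 130) = 28 - 1/(-99) = 28 - 1*(-1/99) = 28 + 1/99 = 2773/99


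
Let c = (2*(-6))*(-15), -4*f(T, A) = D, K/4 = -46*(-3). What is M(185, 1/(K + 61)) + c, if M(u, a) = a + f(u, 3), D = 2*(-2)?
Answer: 110954/613 ≈ 181.00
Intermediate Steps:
D = -4
K = 552 (K = 4*(-46*(-3)) = 4*138 = 552)
f(T, A) = 1 (f(T, A) = -¼*(-4) = 1)
M(u, a) = 1 + a (M(u, a) = a + 1 = 1 + a)
c = 180 (c = -12*(-15) = 180)
M(185, 1/(K + 61)) + c = (1 + 1/(552 + 61)) + 180 = (1 + 1/613) + 180 = 614/613 + 180 = 110954/613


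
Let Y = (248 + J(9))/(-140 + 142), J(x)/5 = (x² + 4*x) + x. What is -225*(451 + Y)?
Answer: -200250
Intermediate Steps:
J(x) = 5*x² + 25*x (J(x) = 5*((x² + 4*x) + x) = 5*(x² + 5*x) = 5*x² + 25*x)
Y = 439 (Y = (248 + 5*9*(5 + 9))/(-140 + 142) = (248 + 5*9*14)/2 = (248 + 630)*(½) = 878*(½) = 439)
-225*(451 + Y) = -225*(451 + 439) = -225*890 = -200250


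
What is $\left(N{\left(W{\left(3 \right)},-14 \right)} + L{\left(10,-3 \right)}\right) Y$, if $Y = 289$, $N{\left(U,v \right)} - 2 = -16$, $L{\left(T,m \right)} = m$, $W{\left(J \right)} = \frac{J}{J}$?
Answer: $-4913$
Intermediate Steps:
$W{\left(J \right)} = 1$
$N{\left(U,v \right)} = -14$ ($N{\left(U,v \right)} = 2 - 16 = -14$)
$\left(N{\left(W{\left(3 \right)},-14 \right)} + L{\left(10,-3 \right)}\right) Y = \left(-14 - 3\right) 289 = \left(-17\right) 289 = -4913$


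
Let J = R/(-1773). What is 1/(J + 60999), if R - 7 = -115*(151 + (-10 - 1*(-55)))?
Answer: 591/36057920 ≈ 1.6390e-5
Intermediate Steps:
R = -22533 (R = 7 - 115*(151 + (-10 - 1*(-55))) = 7 - 115*(151 + (-10 + 55)) = 7 - 115*(151 + 45) = 7 - 115*196 = 7 - 22540 = -22533)
J = 7511/591 (J = -22533/(-1773) = -22533*(-1/1773) = 7511/591 ≈ 12.709)
1/(J + 60999) = 1/(7511/591 + 60999) = 1/(36057920/591) = 591/36057920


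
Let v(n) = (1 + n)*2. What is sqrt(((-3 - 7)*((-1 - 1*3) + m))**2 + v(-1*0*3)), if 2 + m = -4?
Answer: sqrt(10002) ≈ 100.01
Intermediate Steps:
m = -6 (m = -2 - 4 = -6)
v(n) = 2 + 2*n
sqrt(((-3 - 7)*((-1 - 1*3) + m))**2 + v(-1*0*3)) = sqrt(((-3 - 7)*((-1 - 1*3) - 6))**2 + (2 + 2*(-1*0*3))) = sqrt((-10*((-1 - 3) - 6))**2 + (2 + 2*(0*3))) = sqrt((-10*(-4 - 6))**2 + (2 + 2*0)) = sqrt((-10*(-10))**2 + (2 + 0)) = sqrt(100**2 + 2) = sqrt(10000 + 2) = sqrt(10002)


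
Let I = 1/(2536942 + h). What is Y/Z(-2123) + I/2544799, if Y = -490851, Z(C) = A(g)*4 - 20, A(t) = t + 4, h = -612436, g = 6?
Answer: -1201966709493827087/48974809442940 ≈ -24543.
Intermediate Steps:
A(t) = 4 + t
Z(C) = 20 (Z(C) = (4 + 6)*4 - 20 = 10*4 - 20 = 40 - 20 = 20)
I = 1/1924506 (I = 1/(2536942 - 612436) = 1/1924506 ≈ 5.1961e-7)
Y/Z(-2123) + I/2544799 = -490851/20 + (1/1924506)/2544799 = -490851*1/20 + (1/1924506)*(1/2544799) = -490851/20 + 1/4897480944294 = -1201966709493827087/48974809442940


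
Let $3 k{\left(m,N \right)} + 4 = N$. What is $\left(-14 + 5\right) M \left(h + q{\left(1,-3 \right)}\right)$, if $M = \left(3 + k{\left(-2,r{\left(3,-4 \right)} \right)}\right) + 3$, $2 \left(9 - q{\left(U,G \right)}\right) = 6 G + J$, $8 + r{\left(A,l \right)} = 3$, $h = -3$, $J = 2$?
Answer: $-378$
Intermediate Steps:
$r{\left(A,l \right)} = -5$ ($r{\left(A,l \right)} = -8 + 3 = -5$)
$k{\left(m,N \right)} = - \frac{4}{3} + \frac{N}{3}$
$q{\left(U,G \right)} = 8 - 3 G$ ($q{\left(U,G \right)} = 9 - \frac{6 G + 2}{2} = 9 - \frac{2 + 6 G}{2} = 9 - \left(1 + 3 G\right) = 8 - 3 G$)
$M = 3$ ($M = \left(3 + \left(- \frac{4}{3} + \frac{1}{3} \left(-5\right)\right)\right) + 3 = \left(3 - 3\right) + 3 = 0 + 3 = 3$)
$\left(-14 + 5\right) M \left(h + q{\left(1,-3 \right)}\right) = \left(-14 + 5\right) 3 \left(-3 + \left(8 - -9\right)\right) = - 9 \cdot 3 \left(-3 + \left(8 + 9\right)\right) = - 9 \cdot 3 \left(-3 + 17\right) = - 9 \cdot 3 \cdot 14 = \left(-9\right) 42 = -378$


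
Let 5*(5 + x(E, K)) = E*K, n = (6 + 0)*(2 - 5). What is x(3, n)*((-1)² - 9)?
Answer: 632/5 ≈ 126.40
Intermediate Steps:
n = -18 (n = 6*(-3) = -18)
x(E, K) = -5 + E*K/5 (x(E, K) = -5 + (E*K)/5 = -5 + E*K/5)
x(3, n)*((-1)² - 9) = (-5 + (⅕)*3*(-18))*((-1)² - 9) = (-5 - 54/5)*(1 - 9) = -79/5*(-8) = 632/5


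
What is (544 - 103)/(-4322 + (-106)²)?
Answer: 441/6914 ≈ 0.063784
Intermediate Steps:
(544 - 103)/(-4322 + (-106)²) = 441/(-4322 + 11236) = 441/6914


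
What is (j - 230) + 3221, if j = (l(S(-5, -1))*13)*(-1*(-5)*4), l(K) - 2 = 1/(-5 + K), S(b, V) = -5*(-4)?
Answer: 10585/3 ≈ 3528.3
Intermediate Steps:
S(b, V) = 20
l(K) = 2 + 1/(-5 + K)
j = 1612/3 (j = (((-9 + 2*20)/(-5 + 20))*13)*(-1*(-5)*4) = (((-9 + 40)/15)*13)*(5*4) = (((1/15)*31)*13)*20 = ((31/15)*13)*20 = (403/15)*20 = 1612/3 ≈ 537.33)
(j - 230) + 3221 = (1612/3 - 230) + 3221 = 922/3 + 3221 = 10585/3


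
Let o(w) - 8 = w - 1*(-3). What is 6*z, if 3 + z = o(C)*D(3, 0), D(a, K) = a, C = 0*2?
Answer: 180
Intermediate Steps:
C = 0
o(w) = 11 + w (o(w) = 8 + (w - 1*(-3)) = 8 + (w + 3) = 8 + (3 + w) = 11 + w)
z = 30 (z = -3 + (11 + 0)*3 = -3 + 11*3 = -3 + 33 = 30)
6*z = 6*30 = 180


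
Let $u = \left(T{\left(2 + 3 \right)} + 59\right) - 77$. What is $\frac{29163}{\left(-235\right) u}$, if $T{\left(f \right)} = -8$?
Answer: $\frac{29163}{6110} \approx 4.773$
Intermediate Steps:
$u = -26$ ($u = \left(-8 + 59\right) - 77 = 51 - 77 = -26$)
$\frac{29163}{\left(-235\right) u} = \frac{29163}{\left(-235\right) \left(-26\right)} = \frac{29163}{6110}$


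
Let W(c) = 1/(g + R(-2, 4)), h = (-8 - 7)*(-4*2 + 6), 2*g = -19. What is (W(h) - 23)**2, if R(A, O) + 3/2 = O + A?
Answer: 43264/81 ≈ 534.12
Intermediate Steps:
R(A, O) = -3/2 + A + O (R(A, O) = -3/2 + (O + A) = -3/2 + (A + O) = -3/2 + A + O)
g = -19/2 (g = (1/2)*(-19) = -19/2 ≈ -9.5000)
h = 30 (h = -15*(-8 + 6) = -15*(-2) = 30)
W(c) = -1/9 (W(c) = 1/(-19/2 + (-3/2 - 2 + 4)) = 1/(-19/2 + 1/2) = 1/(-9) = -1/9)
(W(h) - 23)**2 = (-1/9 - 23)**2 = (-208/9)**2 = 43264/81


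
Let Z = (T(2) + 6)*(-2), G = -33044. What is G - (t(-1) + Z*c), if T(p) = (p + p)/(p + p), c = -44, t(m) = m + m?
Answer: -33658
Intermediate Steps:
t(m) = 2*m
T(p) = 1 (T(p) = (2*p)/((2*p)) = (2*p)*(1/(2*p)) = 1)
Z = -14 (Z = (1 + 6)*(-2) = 7*(-2) = -14)
G - (t(-1) + Z*c) = -33044 - (2*(-1) - 14*(-44)) = -33044 - (-2 + 616) = -33044 - 1*614 = -33044 - 614 = -33658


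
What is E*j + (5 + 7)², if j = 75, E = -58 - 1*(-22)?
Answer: -2556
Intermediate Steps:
E = -36 (E = -58 + 22 = -36)
E*j + (5 + 7)² = -36*75 + (5 + 7)² = -2700 + 12² = -2700 + 144 = -2556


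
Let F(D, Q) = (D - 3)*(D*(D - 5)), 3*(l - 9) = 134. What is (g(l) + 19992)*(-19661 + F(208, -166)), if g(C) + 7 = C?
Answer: 173059115348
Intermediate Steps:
l = 161/3 (l = 9 + (⅓)*134 = 9 + 134/3 = 161/3 ≈ 53.667)
g(C) = -7 + C
F(D, Q) = D*(-5 + D)*(-3 + D) (F(D, Q) = (-3 + D)*(D*(-5 + D)) = D*(-5 + D)*(-3 + D))
(g(l) + 19992)*(-19661 + F(208, -166)) = ((-7 + 161/3) + 19992)*(-19661 + 208*(15 + 208² - 8*208)) = (140/3 + 19992)*(-19661 + 208*(15 + 43264 - 1664)) = 60116*(-19661 + 208*41615)/3 = 60116*(-19661 + 8655920)/3 = (60116/3)*8636259 = 173059115348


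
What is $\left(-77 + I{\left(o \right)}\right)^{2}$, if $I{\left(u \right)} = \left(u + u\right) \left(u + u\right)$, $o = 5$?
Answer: $529$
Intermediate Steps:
$I{\left(u \right)} = 4 u^{2}$ ($I{\left(u \right)} = 2 u 2 u = 4 u^{2}$)
$\left(-77 + I{\left(o \right)}\right)^{2} = \left(-77 + 4 \cdot 5^{2}\right)^{2} = \left(-77 + 4 \cdot 25\right)^{2} = \left(-77 + 100\right)^{2} = 23^{2} = 529$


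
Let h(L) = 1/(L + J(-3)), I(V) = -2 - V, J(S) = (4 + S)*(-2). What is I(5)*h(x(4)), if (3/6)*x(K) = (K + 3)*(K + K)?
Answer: -7/110 ≈ -0.063636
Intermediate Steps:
x(K) = 4*K*(3 + K) (x(K) = 2*((K + 3)*(K + K)) = 2*((3 + K)*(2*K)) = 2*(2*K*(3 + K)) = 4*K*(3 + K))
J(S) = -8 - 2*S
h(L) = 1/(-2 + L) (h(L) = 1/(L + (-8 - 2*(-3))) = 1/(L + (-8 + 6)) = 1/(L - 2) = 1/(-2 + L))
I(5)*h(x(4)) = (-2 - 1*5)/(-2 + 4*4*(3 + 4)) = (-2 - 5)/(-2 + 4*4*7) = -7/(-2 + 112) = -7/110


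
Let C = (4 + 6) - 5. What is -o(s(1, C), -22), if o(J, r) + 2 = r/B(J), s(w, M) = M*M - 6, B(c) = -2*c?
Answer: 27/19 ≈ 1.4211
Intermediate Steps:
C = 5 (C = 10 - 5 = 5)
s(w, M) = -6 + M² (s(w, M) = M² - 6 = -6 + M²)
o(J, r) = -2 - r/(2*J) (o(J, r) = -2 + r/((-2*J)) = -2 + r*(-1/(2*J)) = -2 - r/(2*J))
-o(s(1, C), -22) = -(-2 - ½*(-22)/(-6 + 5²)) = -(-2 - ½*(-22)/(-6 + 25)) = -(-2 - ½*(-22)/19) = -(-2 - ½*(-22)*1/19) = -(-2 + 11/19) = -1*(-27/19) = 27/19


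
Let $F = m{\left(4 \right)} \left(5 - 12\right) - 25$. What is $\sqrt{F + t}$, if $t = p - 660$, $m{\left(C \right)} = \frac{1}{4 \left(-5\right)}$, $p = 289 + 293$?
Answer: $\frac{i \sqrt{10265}}{10} \approx 10.132 i$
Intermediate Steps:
$p = 582$
$m{\left(C \right)} = - \frac{1}{20}$ ($m{\left(C \right)} = \frac{1}{4} \left(- \frac{1}{5}\right) = - \frac{1}{20}$)
$F = - \frac{493}{20}$ ($F = - \frac{5 - 12}{20} - 25 = \left(- \frac{1}{20}\right) \left(-7\right) - 25 = \frac{7}{20} - 25 = - \frac{493}{20} \approx -24.65$)
$t = -78$ ($t = 582 - 660 = -78$)
$\sqrt{F + t} = \sqrt{- \frac{493}{20} - 78} = \sqrt{- \frac{2053}{20}} = \frac{i \sqrt{10265}}{10}$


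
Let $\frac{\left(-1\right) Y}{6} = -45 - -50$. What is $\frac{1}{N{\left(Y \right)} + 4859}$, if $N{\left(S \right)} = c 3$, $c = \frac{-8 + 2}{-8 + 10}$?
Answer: $\frac{1}{4850} \approx 0.00020619$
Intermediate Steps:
$c = -3$ ($c = - \frac{6}{2} = \left(-6\right) \frac{1}{2} = -3$)
$Y = -30$ ($Y = - 6 \left(-45 - -50\right) = - 6 \left(-45 + 50\right) = \left(-6\right) 5 = -30$)
$N{\left(S \right)} = -9$ ($N{\left(S \right)} = \left(-3\right) 3 = -9$)
$\frac{1}{N{\left(Y \right)} + 4859} = \frac{1}{-9 + 4859} = \frac{1}{4850}$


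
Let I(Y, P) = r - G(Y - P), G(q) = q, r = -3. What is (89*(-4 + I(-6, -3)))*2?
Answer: -712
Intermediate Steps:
I(Y, P) = -3 + P - Y (I(Y, P) = -3 - (Y - P) = -3 + (P - Y) = -3 + P - Y)
(89*(-4 + I(-6, -3)))*2 = (89*(-4 + (-3 - 3 - 1*(-6))))*2 = (89*(-4 + (-3 - 3 + 6)))*2 = (89*(-4 + 0))*2 = (89*(-4))*2 = -356*2 = -712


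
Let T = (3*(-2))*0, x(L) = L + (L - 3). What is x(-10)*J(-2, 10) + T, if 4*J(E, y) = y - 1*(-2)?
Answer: -69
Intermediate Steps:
x(L) = -3 + 2*L (x(L) = L + (-3 + L) = -3 + 2*L)
J(E, y) = ½ + y/4 (J(E, y) = (y - 1*(-2))/4 = (y + 2)/4 = (2 + y)/4 = ½ + y/4)
T = 0 (T = -6*0 = 0)
x(-10)*J(-2, 10) + T = (-3 + 2*(-10))*(½ + (¼)*10) + 0 = (-3 - 20)*(½ + 5/2) + 0 = -23*3 + 0 = -69 + 0 = -69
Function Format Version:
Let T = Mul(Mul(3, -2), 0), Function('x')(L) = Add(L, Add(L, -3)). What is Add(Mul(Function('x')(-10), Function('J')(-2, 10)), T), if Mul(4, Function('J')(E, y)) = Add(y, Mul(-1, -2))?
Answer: -69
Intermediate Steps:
Function('x')(L) = Add(-3, Mul(2, L)) (Function('x')(L) = Add(L, Add(-3, L)) = Add(-3, Mul(2, L)))
Function('J')(E, y) = Add(Rational(1, 2), Mul(Rational(1, 4), y)) (Function('J')(E, y) = Mul(Rational(1, 4), Add(y, Mul(-1, -2))) = Mul(Rational(1, 4), Add(y, 2)) = Mul(Rational(1, 4), Add(2, y)) = Add(Rational(1, 2), Mul(Rational(1, 4), y)))
T = 0 (T = Mul(-6, 0) = 0)
Add(Mul(Function('x')(-10), Function('J')(-2, 10)), T) = Add(Mul(Add(-3, Mul(2, -10)), Add(Rational(1, 2), Mul(Rational(1, 4), 10))), 0) = Add(Mul(Add(-3, -20), Add(Rational(1, 2), Rational(5, 2))), 0) = Add(Mul(-23, 3), 0) = Add(-69, 0) = -69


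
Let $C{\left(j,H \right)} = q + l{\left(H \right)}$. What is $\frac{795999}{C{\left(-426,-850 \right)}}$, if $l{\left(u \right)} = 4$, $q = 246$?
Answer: $\frac{795999}{250} \approx 3184.0$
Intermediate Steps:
$C{\left(j,H \right)} = 250$ ($C{\left(j,H \right)} = 246 + 4 = 250$)
$\frac{795999}{C{\left(-426,-850 \right)}} = \frac{795999}{250}$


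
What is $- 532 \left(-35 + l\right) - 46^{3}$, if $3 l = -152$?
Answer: $- \frac{155284}{3} \approx -51761.0$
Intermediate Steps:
$l = - \frac{152}{3}$ ($l = \frac{1}{3} \left(-152\right) = - \frac{152}{3} \approx -50.667$)
$- 532 \left(-35 + l\right) - 46^{3} = - 532 \left(-35 - \frac{152}{3}\right) - 46^{3} = \left(-532\right) \left(- \frac{257}{3}\right) - 97336 = \frac{136724}{3} - 97336 = - \frac{155284}{3}$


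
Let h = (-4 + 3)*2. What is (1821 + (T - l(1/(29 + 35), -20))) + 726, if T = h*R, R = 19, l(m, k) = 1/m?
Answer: 2445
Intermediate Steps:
h = -2 (h = -1*2 = -2)
T = -38 (T = -2*19 = -38)
(1821 + (T - l(1/(29 + 35), -20))) + 726 = (1821 + (-38 - 1/(1/(29 + 35)))) + 726 = (1821 + (-38 - 1/(1/64))) + 726 = (1821 + (-38 - 1/1/64)) + 726 = (1821 + (-38 - 1*64)) + 726 = (1821 + (-38 - 64)) + 726 = (1821 - 102) + 726 = 1719 + 726 = 2445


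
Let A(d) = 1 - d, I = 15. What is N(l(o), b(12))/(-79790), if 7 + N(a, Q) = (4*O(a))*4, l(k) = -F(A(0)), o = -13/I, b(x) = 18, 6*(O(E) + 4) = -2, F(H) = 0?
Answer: 229/239370 ≈ 0.00095668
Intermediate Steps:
O(E) = -13/3 (O(E) = -4 + (⅙)*(-2) = -4 - ⅓ = -13/3)
o = -13/15 ≈ -0.86667
l(k) = 0 (l(k) = -1*0 = 0)
N(a, Q) = -229/3 (N(a, Q) = -7 + (4*(-13/3))*4 = -7 - 52/3*4 = -7 - 208/3 = -229/3)
N(l(o), b(12))/(-79790) = -229/3/(-79790) = -229/3*(-1/79790) = 229/239370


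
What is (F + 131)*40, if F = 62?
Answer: 7720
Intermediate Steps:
(F + 131)*40 = (62 + 131)*40 = 193*40 = 7720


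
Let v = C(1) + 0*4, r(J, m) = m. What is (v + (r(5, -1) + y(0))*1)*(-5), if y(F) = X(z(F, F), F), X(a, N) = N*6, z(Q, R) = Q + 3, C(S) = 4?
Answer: -15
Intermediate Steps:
z(Q, R) = 3 + Q
X(a, N) = 6*N
y(F) = 6*F
v = 4 (v = 4 + 0*4 = 4 + 0 = 4)
(v + (r(5, -1) + y(0))*1)*(-5) = (4 + (-1 + 6*0)*1)*(-5) = (4 + (-1 + 0)*1)*(-5) = (4 - 1*1)*(-5) = (4 - 1)*(-5) = 3*(-5) = -15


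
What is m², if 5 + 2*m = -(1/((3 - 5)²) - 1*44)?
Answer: 24025/64 ≈ 375.39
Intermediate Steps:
m = 155/8 (m = -5/2 + (-(1/((3 - 5)²) - 1*44))/2 = -5/2 + (-(1/((-2)²) - 44))/2 = -5/2 + (-(1/4 - 44))/2 = -5/2 + (-(¼ - 44))/2 = -5/2 + (-1*(-175/4))/2 = -5/2 + (½)*(175/4) = -5/2 + 175/8 = 155/8 ≈ 19.375)
m² = (155/8)² = 24025/64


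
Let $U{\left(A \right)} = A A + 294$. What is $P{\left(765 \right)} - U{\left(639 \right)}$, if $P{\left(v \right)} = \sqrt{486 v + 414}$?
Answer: $-408615 + 42 \sqrt{211} \approx -4.0801 \cdot 10^{5}$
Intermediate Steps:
$U{\left(A \right)} = 294 + A^{2}$ ($U{\left(A \right)} = A^{2} + 294 = 294 + A^{2}$)
$P{\left(v \right)} = \sqrt{414 + 486 v}$
$P{\left(765 \right)} - U{\left(639 \right)} = 3 \sqrt{46 + 54 \cdot 765} - \left(294 + 639^{2}\right) = 3 \sqrt{46 + 41310} - \left(294 + 408321\right) = 3 \sqrt{41356} - 408615 = 3 \cdot 14 \sqrt{211} - 408615 = 42 \sqrt{211} - 408615 = -408615 + 42 \sqrt{211}$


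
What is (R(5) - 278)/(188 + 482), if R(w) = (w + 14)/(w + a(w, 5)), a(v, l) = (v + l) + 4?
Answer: -277/670 ≈ -0.41343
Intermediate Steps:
a(v, l) = 4 + l + v (a(v, l) = (l + v) + 4 = 4 + l + v)
R(w) = (14 + w)/(9 + 2*w) (R(w) = (w + 14)/(w + (4 + 5 + w)) = (14 + w)/(w + (9 + w)) = (14 + w)/(9 + 2*w))
(R(5) - 278)/(188 + 482) = ((14 + 5)/(9 + 2*5) - 278)/(188 + 482) = (19/(9 + 10) - 278)/670 = (19/19 - 278)*(1/670) = ((1/19)*19 - 278)*(1/670) = (1 - 278)*(1/670) = -277*1/670 = -277/670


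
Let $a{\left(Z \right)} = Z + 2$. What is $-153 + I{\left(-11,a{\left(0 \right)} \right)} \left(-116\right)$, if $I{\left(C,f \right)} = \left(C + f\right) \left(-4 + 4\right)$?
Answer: $-153$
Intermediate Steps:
$a{\left(Z \right)} = 2 + Z$
$I{\left(C,f \right)} = 0$ ($I{\left(C,f \right)} = \left(C + f\right) 0 = 0$)
$-153 + I{\left(-11,a{\left(0 \right)} \right)} \left(-116\right) = -153 + 0 \left(-116\right) = -153 + 0 = -153$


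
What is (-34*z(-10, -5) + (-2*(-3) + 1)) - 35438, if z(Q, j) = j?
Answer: -35261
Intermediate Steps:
(-34*z(-10, -5) + (-2*(-3) + 1)) - 35438 = (-34*(-5) + (-2*(-3) + 1)) - 35438 = (170 + (6 + 1)) - 35438 = (170 + 7) - 35438 = 177 - 35438 = -35261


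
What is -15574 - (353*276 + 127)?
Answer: -113129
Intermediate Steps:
-15574 - (353*276 + 127) = -15574 - (97428 + 127) = -15574 - 1*97555 = -15574 - 97555 = -113129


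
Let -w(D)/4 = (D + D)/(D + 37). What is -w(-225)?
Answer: 450/47 ≈ 9.5745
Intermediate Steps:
w(D) = -8*D/(37 + D) (w(D) = -4*(D + D)/(D + 37) = -4*2*D/(37 + D) = -8*D/(37 + D))
-w(-225) = -(-8)*(-225)/(37 - 225) = -(-8)*(-225)/(-188) = -(-8)*(-225)*(-1)/188 = -1*(-450/47) = 450/47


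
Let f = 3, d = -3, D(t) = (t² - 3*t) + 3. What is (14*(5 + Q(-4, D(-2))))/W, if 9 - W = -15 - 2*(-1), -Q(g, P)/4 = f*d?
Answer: 287/11 ≈ 26.091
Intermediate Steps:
D(t) = 3 + t² - 3*t
Q(g, P) = 36 (Q(g, P) = -12*(-3) = -4*(-9) = 36)
W = 22 (W = 9 - (-15 - 2*(-1)) = 9 - (-15 + 2) = 9 - 1*(-13) = 9 + 13 = 22)
(14*(5 + Q(-4, D(-2))))/W = (14*(5 + 36))/22 = (14*41)*(1/22) = 574*(1/22) = 287/11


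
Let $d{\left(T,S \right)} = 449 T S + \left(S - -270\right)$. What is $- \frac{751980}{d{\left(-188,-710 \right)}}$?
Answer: $- \frac{12533}{998868} \approx -0.012547$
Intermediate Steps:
$d{\left(T,S \right)} = 270 + S + 449 S T$ ($d{\left(T,S \right)} = 449 S T + \left(S + 270\right) = 449 S T + \left(270 + S\right) = 270 + S + 449 S T$)
$- \frac{751980}{d{\left(-188,-710 \right)}} = - \frac{751980}{270 - 710 + 449 \left(-710\right) \left(-188\right)} = - \frac{751980}{270 - 710 + 59932520} = - \frac{751980}{59932080} = \left(-751980\right) \frac{1}{59932080} = - \frac{12533}{998868}$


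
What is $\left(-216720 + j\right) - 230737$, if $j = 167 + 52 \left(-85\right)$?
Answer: $-451710$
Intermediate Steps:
$j = -4253$ ($j = 167 - 4420 = -4253$)
$\left(-216720 + j\right) - 230737 = \left(-216720 - 4253\right) - 230737 = -220973 - 230737 = -451710$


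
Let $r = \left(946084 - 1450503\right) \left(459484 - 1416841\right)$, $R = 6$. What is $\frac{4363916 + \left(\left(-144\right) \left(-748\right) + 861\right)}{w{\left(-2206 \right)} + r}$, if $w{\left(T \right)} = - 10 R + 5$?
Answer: $\frac{4472489}{482909060528} \approx 9.2616 \cdot 10^{-6}$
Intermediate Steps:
$w{\left(T \right)} = -55$ ($w{\left(T \right)} = \left(-10\right) 6 + 5 = -60 + 5 = -55$)
$r = 482909060583$ ($r = \left(-504419\right) \left(-957357\right) = 482909060583$)
$\frac{4363916 + \left(\left(-144\right) \left(-748\right) + 861\right)}{w{\left(-2206 \right)} + r} = \frac{4363916 + \left(\left(-144\right) \left(-748\right) + 861\right)}{-55 + 482909060583} = \frac{4363916 + \left(107712 + 861\right)}{482909060528} = \left(4363916 + 108573\right) \frac{1}{482909060528} = 4472489 \cdot \frac{1}{482909060528} = \frac{4472489}{482909060528}$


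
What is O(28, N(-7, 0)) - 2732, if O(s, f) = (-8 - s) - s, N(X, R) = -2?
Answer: -2796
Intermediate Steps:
O(s, f) = -8 - 2*s
O(28, N(-7, 0)) - 2732 = (-8 - 2*28) - 2732 = (-8 - 56) - 2732 = -64 - 2732 = -2796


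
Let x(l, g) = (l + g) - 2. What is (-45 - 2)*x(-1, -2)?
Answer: 235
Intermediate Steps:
x(l, g) = -2 + g + l (x(l, g) = (g + l) - 2 = -2 + g + l)
(-45 - 2)*x(-1, -2) = (-45 - 2)*(-2 - 2 - 1) = -47*(-5) = 235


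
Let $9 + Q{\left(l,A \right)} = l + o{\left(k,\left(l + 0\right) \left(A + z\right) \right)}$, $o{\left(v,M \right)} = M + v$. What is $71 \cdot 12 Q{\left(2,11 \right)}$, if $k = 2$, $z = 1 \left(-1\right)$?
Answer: $12780$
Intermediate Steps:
$z = -1$
$Q{\left(l,A \right)} = -7 + l + l \left(-1 + A\right)$ ($Q{\left(l,A \right)} = -9 + \left(l + \left(\left(l + 0\right) \left(A - 1\right) + 2\right)\right) = -9 + \left(l + \left(l \left(-1 + A\right) + 2\right)\right) = -9 + \left(l + \left(2 + l \left(-1 + A\right)\right)\right) = -9 + \left(2 + l + l \left(-1 + A\right)\right) = -7 + l + l \left(-1 + A\right)$)
$71 \cdot 12 Q{\left(2,11 \right)} = 71 \cdot 12 \left(-7 + 11 \cdot 2\right) = 852 \left(-7 + 22\right) = 852 \cdot 15 = 12780$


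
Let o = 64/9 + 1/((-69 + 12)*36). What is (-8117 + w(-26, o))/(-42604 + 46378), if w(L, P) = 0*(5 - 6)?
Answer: -8117/3774 ≈ -2.1508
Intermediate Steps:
o = 14591/2052 (o = 64*(⅑) + (1/36)/(-57) = 64/9 - 1/57*1/36 = 64/9 - 1/2052 = 14591/2052 ≈ 7.1106)
w(L, P) = 0 (w(L, P) = 0*(-1) = 0)
(-8117 + w(-26, o))/(-42604 + 46378) = (-8117 + 0)/(-42604 + 46378) = -8117/3774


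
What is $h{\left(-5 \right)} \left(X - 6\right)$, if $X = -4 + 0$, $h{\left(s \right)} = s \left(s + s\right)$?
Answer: $-500$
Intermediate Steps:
$h{\left(s \right)} = 2 s^{2}$ ($h{\left(s \right)} = s 2 s = 2 s^{2}$)
$X = -4$
$h{\left(-5 \right)} \left(X - 6\right) = 2 \left(-5\right)^{2} \left(-4 - 6\right) = 2 \cdot 25 \left(-10\right) = 50 \left(-10\right) = -500$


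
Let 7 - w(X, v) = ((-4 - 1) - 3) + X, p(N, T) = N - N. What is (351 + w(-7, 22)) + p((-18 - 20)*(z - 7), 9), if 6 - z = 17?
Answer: 373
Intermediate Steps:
z = -11 (z = 6 - 1*17 = 6 - 17 = -11)
p(N, T) = 0
w(X, v) = 15 - X (w(X, v) = 7 - (((-4 - 1) - 3) + X) = 7 - ((-5 - 3) + X) = 7 - (-8 + X) = 7 + (8 - X) = 15 - X)
(351 + w(-7, 22)) + p((-18 - 20)*(z - 7), 9) = (351 + (15 - 1*(-7))) + 0 = (351 + (15 + 7)) + 0 = (351 + 22) + 0 = 373 + 0 = 373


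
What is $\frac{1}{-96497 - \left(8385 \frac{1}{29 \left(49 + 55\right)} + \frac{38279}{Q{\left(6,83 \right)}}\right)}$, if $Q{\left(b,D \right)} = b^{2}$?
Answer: $- \frac{2088}{203711723} \approx -1.025 \cdot 10^{-5}$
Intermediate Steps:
$\frac{1}{-96497 - \left(8385 \frac{1}{29 \left(49 + 55\right)} + \frac{38279}{Q{\left(6,83 \right)}}\right)} = \frac{1}{-96497 - \left(\frac{38279}{36} + 8385 \frac{1}{29 \left(49 + 55\right)}\right)} = \frac{1}{-96497 - \left(\frac{645}{232} + \frac{38279}{36}\right)} = \frac{1}{-96497 - \left(\frac{38279}{36} + \frac{8385}{3016}\right)} = \frac{1}{-96497 - \frac{2225987}{2088}} = \frac{1}{- \frac{203711723}{2088}} = - \frac{2088}{203711723}$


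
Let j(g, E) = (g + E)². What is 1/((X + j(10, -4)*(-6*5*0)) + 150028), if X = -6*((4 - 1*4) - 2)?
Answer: 1/150040 ≈ 6.6649e-6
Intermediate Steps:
X = 12 (X = -6*((4 - 4) - 2) = -6*(0 - 2) = -6*(-2) = 12)
j(g, E) = (E + g)²
1/((X + j(10, -4)*(-6*5*0)) + 150028) = 1/((12 + (-4 + 10)²*(-6*5*0)) + 150028) = 1/((12 + 6²*(-30*0)) + 150028) = 1/((12 + 36*0) + 150028) = 1/((12 + 0) + 150028) = 1/(12 + 150028) = 1/150040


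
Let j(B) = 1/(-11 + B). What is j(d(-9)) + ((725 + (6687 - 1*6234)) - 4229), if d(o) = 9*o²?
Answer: -2190617/718 ≈ -3051.0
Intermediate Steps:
j(d(-9)) + ((725 + (6687 - 1*6234)) - 4229) = 1/(-11 + 9*(-9)²) + ((725 + (6687 - 1*6234)) - 4229) = 1/(-11 + 9*81) + ((725 + (6687 - 6234)) - 4229) = 1/(-11 + 729) + ((725 + 453) - 4229) = 1/718 + (1178 - 4229) = 1/718 - 3051 = -2190617/718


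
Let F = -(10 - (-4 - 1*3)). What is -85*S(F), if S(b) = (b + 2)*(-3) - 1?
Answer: -3740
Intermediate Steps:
F = -17 (F = -(10 - (-4 - 3)) = -(10 - 1*(-7)) = -(10 + 7) = -1*17 = -17)
S(b) = -7 - 3*b (S(b) = (2 + b)*(-3) - 1 = (-6 - 3*b) - 1 = -7 - 3*b)
-85*S(F) = -85*(-7 - 3*(-17)) = -85*(-7 + 51) = -85*44 = -3740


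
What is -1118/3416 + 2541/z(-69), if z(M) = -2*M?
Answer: 710481/39284 ≈ 18.086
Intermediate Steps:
-1118/3416 + 2541/z(-69) = -1118/3416 + 2541/((-2*(-69))) = -1118*1/3416 + 2541/138 = -559/1708 + 2541*(1/138) = -559/1708 + 847/46 = 710481/39284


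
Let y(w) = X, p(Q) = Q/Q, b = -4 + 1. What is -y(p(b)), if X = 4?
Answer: -4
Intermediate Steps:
b = -3
p(Q) = 1
y(w) = 4
-y(p(b)) = -1*4 = -4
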